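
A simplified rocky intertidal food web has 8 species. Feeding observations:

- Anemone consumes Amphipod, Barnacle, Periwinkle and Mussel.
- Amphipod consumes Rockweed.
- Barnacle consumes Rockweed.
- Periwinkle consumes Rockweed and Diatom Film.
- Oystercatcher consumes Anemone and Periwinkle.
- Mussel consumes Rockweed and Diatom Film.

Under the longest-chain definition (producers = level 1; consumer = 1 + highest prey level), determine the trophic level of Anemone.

Rockweed is a producer → level 1.
Amphipod eats Rockweed → level 2.
Anemone eats Amphipod (level 2); other prey at levels: Mussel 2, Periwinkle 2, Barnacle 2 → level 3.

Trophic level 3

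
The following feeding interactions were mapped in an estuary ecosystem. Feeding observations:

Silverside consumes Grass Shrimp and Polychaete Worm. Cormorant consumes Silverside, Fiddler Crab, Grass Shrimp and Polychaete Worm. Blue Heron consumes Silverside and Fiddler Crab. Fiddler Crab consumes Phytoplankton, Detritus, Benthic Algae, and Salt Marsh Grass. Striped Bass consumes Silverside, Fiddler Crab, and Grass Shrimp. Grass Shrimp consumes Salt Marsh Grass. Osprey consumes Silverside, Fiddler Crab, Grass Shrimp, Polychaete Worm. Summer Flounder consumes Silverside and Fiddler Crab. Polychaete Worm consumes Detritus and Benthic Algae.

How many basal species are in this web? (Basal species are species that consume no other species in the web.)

4

Basal species (no prey listed): Phytoplankton, Benthic Algae, Detritus, Salt Marsh Grass.
Count: 4.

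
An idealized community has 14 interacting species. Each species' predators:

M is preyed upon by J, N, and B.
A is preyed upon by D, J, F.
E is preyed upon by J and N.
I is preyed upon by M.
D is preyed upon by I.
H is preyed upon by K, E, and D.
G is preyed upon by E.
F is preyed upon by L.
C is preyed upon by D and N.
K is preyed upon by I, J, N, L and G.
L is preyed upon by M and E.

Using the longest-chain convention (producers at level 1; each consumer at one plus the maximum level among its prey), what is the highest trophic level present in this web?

Producers (level 1): H, C, A.
H → D → I → M → B gives B level 5.
No species has a prey at level 5, so no species reaches level 6.

5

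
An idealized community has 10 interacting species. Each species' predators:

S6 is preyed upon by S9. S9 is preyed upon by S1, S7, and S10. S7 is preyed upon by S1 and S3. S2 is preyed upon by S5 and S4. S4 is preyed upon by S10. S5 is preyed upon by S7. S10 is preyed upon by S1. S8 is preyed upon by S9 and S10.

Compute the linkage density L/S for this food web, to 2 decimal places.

L/S = 1.30

There are L = 13 links among S = 10 species.
L/S = 13/10 = 1.3000 ≈ 1.30.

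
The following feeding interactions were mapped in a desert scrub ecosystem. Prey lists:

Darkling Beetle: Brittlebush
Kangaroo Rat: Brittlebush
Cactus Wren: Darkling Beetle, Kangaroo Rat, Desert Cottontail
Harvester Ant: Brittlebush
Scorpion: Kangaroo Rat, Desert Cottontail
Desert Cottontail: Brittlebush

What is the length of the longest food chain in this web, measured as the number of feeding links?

2 links

One longest chain: Brittlebush → Kangaroo Rat → Scorpion.
It has 3 species and 2 links.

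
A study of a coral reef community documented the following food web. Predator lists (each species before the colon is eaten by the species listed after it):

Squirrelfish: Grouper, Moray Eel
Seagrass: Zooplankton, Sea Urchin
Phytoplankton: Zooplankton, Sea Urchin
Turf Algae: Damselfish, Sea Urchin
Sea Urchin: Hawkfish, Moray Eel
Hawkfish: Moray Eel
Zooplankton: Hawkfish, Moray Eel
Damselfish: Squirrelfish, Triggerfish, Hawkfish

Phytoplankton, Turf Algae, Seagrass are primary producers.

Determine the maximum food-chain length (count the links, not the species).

One longest chain: Turf Algae → Damselfish → Squirrelfish → Grouper.
It has 4 species and 3 links.

3 links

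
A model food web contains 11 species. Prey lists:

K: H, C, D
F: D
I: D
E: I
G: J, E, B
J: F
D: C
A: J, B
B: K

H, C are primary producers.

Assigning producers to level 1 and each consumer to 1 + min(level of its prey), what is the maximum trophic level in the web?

4

Producers (level 1): H, C.
Following each consumer down to its lowest-level prey: H → K → B → A (levels 1 through 4).
All prey of A (B 3, J 4) are at level 3 or above, so A is at level 1 + 3 = 4.
Every consumer has at least one prey at level 3 or below, so none exceeds level 4.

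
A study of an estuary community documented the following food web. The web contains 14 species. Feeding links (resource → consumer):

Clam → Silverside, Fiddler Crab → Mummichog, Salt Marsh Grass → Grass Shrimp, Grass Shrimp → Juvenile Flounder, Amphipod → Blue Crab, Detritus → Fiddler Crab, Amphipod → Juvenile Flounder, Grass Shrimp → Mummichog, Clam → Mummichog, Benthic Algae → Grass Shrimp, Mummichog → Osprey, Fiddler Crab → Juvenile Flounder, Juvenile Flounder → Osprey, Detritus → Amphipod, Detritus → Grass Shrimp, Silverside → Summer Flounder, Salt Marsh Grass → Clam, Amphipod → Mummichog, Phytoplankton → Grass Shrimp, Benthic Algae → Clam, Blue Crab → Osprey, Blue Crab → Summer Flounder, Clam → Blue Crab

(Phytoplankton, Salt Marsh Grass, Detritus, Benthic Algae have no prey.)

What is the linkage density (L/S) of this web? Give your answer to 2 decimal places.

There are L = 23 links among S = 14 species.
L/S = 23/14 = 1.6429 ≈ 1.64.

L/S = 1.64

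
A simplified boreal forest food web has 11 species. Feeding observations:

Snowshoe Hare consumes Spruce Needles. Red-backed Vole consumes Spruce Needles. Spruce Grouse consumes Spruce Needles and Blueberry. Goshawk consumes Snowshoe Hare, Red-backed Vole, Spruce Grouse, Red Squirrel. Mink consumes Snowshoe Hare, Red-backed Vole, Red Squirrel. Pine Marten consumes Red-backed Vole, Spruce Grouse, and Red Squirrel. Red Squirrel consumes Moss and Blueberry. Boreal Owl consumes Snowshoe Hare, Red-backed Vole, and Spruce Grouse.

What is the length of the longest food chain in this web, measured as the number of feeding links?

One longest chain: Spruce Needles → Red-backed Vole → Mink.
It has 3 species and 2 links.

2 links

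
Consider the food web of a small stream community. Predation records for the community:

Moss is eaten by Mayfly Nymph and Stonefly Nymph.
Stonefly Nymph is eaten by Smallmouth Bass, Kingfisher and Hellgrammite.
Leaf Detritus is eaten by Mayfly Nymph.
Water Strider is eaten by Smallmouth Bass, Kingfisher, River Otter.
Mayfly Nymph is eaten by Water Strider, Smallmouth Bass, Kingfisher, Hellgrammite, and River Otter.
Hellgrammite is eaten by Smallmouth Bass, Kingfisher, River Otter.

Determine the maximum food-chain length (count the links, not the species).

3 links

One longest chain: Moss → Mayfly Nymph → Water Strider → River Otter.
It has 4 species and 3 links.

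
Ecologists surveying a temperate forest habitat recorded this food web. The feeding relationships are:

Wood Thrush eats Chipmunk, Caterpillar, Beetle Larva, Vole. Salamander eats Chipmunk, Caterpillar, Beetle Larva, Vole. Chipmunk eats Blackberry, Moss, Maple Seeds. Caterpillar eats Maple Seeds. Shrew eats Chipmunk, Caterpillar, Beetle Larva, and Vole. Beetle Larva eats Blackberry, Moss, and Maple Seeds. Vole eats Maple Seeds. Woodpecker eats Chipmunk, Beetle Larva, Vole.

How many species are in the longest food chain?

One longest chain: Maple Seeds → Chipmunk → Salamander.
It has 3 species and 2 links.

3 species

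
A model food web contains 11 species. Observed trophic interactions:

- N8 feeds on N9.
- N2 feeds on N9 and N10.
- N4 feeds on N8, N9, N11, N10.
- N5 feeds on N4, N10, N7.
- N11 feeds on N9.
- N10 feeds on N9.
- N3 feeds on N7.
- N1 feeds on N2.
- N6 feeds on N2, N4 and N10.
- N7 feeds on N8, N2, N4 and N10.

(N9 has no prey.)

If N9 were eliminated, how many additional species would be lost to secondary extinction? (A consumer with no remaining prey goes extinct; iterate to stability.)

10

Remove N9.
Round 1: N10 (all prey gone), N11 (all prey gone), N8 (all prey gone) → extinct.
Round 2: N2 (all prey gone), N4 (all prey gone) → extinct.
Round 3: N6 (all prey gone), N1 (all prey gone), N7 (all prey gone) → extinct.
Round 4: N3 (all prey gone), N5 (all prey gone) → extinct.
No further losses. Total secondary extinctions: 10.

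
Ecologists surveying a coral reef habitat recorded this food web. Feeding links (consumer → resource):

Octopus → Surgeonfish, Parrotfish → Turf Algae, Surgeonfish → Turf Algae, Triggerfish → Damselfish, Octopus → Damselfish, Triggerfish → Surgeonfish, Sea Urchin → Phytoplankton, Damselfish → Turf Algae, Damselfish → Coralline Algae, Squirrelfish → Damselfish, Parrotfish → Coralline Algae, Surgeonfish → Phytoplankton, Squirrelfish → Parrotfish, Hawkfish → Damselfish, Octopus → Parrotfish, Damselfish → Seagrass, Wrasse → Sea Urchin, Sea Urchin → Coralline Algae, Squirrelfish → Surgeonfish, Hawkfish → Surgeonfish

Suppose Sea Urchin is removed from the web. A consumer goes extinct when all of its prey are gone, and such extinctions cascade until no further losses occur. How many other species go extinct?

Remove Sea Urchin.
Round 1: Wrasse (all prey gone) → extinct.
No further losses. Total secondary extinctions: 1.

1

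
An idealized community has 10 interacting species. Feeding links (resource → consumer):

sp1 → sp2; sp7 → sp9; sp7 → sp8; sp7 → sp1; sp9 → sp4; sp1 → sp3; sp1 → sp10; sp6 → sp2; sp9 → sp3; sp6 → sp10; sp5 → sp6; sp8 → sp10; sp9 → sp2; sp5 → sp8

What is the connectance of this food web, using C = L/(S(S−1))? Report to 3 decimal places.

C = 0.156

The web has S = 10 species and L = 14 feeding links.
C = L / (S(S−1)) = 14 / 90 = 0.1556 ≈ 0.156.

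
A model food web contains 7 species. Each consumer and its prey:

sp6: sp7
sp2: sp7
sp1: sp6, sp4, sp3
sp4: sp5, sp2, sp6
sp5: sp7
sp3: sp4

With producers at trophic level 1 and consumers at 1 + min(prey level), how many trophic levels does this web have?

Producers (level 1): sp7.
Following each consumer down to its lowest-level prey: sp7 → sp5 → sp4 → sp3 (levels 1 through 4).
All prey of sp3 (sp4 3) are at level 3 or above, so sp3 is at level 1 + 3 = 4.
Every consumer has at least one prey at level 3 or below, so none exceeds level 4.

4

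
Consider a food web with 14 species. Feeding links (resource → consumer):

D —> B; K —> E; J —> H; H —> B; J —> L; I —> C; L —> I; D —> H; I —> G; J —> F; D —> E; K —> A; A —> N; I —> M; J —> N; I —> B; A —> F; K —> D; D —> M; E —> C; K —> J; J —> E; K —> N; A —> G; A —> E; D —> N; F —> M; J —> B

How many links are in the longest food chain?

One longest chain: K → J → L → I → C.
It has 5 species and 4 links.

4 links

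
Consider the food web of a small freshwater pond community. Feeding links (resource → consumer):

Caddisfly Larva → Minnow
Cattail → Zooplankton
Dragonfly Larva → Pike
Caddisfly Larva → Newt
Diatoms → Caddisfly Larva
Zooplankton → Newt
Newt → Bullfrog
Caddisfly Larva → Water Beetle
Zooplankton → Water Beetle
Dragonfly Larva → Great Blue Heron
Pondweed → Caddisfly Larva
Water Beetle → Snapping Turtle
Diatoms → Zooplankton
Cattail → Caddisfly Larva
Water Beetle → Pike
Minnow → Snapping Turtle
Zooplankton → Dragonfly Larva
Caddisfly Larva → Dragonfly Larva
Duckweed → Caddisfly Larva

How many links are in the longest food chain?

3 links

One longest chain: Cattail → Zooplankton → Water Beetle → Pike.
It has 4 species and 3 links.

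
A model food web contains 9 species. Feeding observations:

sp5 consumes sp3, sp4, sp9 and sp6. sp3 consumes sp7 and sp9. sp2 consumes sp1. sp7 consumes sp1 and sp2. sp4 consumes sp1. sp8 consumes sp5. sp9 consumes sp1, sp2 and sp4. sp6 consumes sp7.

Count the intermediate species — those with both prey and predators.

Intermediate species (has both prey and predators): sp2, sp4, sp7, sp9, sp3, sp6, sp5.
Count: 7.

7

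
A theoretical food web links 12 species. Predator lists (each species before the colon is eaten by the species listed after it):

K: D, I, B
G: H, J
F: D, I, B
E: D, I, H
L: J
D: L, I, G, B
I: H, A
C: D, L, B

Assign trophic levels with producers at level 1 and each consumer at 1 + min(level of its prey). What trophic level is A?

Trophic level 3

F is a producer → level 1.
I eats F → level 2.
A eats I → level 3.
No prey of A is below level 2, so 3 is the minimum.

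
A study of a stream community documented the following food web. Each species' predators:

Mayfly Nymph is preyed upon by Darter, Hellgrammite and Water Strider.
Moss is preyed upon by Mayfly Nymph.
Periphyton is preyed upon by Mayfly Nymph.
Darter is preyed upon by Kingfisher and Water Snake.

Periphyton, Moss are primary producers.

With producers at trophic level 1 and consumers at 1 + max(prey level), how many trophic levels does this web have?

Producers (level 1): Periphyton, Moss.
Periphyton → Mayfly Nymph → Darter → Water Snake gives Water Snake level 4.
No species has a prey at level 4, so no species reaches level 5.

4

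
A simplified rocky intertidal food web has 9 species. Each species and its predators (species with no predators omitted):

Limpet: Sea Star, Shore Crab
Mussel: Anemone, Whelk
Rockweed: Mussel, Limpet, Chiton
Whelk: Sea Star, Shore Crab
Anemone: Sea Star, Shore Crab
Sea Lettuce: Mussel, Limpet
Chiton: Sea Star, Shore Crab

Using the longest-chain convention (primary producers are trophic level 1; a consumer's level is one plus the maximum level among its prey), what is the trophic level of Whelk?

Sea Lettuce is a producer → level 1.
Mussel eats Sea Lettuce (level 1); other prey at levels: Rockweed 1 → level 2.
Whelk eats Mussel → level 3.

Trophic level 3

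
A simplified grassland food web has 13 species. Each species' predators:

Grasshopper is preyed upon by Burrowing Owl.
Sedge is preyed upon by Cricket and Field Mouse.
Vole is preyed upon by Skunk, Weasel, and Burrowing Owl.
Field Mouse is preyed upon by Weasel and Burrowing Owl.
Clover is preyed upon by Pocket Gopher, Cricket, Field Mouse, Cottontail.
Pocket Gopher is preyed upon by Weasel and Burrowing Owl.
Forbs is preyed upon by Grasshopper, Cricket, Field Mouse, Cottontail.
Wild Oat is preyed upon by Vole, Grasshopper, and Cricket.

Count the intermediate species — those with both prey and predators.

Intermediate species (has both prey and predators): Grasshopper, Pocket Gopher, Field Mouse, Vole.
Count: 4.

4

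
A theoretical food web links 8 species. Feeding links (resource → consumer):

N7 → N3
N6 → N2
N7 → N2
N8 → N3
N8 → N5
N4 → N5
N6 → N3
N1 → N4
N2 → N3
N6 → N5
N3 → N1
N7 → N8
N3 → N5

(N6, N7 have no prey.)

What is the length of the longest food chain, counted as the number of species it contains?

6 species

One longest chain: N7 → N8 → N3 → N1 → N4 → N5.
It has 6 species and 5 links.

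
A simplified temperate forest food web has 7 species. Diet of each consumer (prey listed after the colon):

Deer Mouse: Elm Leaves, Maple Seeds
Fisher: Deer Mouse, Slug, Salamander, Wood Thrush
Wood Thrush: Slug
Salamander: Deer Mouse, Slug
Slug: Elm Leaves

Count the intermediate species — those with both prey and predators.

4

Intermediate species (has both prey and predators): Deer Mouse, Slug, Salamander, Wood Thrush.
Count: 4.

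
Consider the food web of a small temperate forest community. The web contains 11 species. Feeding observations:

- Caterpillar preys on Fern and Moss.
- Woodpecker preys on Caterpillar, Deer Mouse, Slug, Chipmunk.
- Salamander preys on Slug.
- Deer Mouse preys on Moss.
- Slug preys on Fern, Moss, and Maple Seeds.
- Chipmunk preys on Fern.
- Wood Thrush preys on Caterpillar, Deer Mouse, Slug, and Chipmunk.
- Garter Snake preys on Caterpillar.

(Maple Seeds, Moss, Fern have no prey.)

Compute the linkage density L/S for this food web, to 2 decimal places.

L/S = 1.55

There are L = 17 links among S = 11 species.
L/S = 17/11 = 1.5455 ≈ 1.55.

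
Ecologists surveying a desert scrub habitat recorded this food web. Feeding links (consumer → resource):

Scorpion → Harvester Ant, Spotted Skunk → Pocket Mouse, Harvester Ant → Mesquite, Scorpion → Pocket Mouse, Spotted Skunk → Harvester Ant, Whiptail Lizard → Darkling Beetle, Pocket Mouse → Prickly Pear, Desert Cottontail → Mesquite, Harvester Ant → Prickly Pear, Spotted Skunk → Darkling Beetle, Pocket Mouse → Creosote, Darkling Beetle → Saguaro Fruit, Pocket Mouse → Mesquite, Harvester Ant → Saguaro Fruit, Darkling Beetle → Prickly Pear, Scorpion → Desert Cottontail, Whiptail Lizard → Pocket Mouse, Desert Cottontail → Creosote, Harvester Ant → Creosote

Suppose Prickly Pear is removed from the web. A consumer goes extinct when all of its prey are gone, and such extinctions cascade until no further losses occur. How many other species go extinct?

Remove Prickly Pear.
Every predator of it retains at least one other prey: Harvester Ant still has Creosote, Mesquite, Saguaro Fruit; Pocket Mouse still has Creosote, Mesquite; Darkling Beetle still has Saguaro Fruit.
No consumer loses all prey, so no secondary extinctions occur.

0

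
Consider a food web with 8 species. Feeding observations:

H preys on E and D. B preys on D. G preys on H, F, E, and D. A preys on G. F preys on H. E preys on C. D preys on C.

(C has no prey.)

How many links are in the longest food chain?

One longest chain: C → E → H → F → G → A.
It has 6 species and 5 links.

5 links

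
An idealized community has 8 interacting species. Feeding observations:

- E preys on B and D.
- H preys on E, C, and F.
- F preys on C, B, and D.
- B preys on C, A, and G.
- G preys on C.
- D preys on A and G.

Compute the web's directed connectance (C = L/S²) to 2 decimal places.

C = 0.22

The web has S = 8 species and L = 14 feeding links.
C = L / S² = 14 / 64 = 0.2188 ≈ 0.22.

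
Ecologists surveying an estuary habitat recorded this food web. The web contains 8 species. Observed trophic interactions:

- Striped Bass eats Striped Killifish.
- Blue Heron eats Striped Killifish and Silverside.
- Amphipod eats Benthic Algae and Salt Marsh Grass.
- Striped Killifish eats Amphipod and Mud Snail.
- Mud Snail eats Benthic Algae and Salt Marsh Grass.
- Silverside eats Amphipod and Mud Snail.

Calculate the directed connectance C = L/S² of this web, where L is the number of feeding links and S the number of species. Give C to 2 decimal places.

C = 0.17

The web has S = 8 species and L = 11 feeding links.
C = L / S² = 11 / 64 = 0.1719 ≈ 0.17.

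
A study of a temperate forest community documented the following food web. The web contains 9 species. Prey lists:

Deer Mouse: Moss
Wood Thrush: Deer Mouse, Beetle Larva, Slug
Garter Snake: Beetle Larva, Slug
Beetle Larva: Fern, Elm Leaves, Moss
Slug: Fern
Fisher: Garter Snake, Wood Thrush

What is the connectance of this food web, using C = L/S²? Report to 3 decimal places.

C = 0.148

The web has S = 9 species and L = 12 feeding links.
C = L / S² = 12 / 81 = 0.1481 ≈ 0.148.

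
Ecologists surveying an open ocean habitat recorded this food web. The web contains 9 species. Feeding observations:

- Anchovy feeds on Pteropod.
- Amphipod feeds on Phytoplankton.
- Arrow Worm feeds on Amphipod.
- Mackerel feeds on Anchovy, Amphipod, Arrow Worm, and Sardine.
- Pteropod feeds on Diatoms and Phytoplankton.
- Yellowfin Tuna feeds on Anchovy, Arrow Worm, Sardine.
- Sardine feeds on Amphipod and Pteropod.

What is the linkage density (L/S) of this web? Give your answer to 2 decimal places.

L/S = 1.56

There are L = 14 links among S = 9 species.
L/S = 14/9 = 1.5556 ≈ 1.56.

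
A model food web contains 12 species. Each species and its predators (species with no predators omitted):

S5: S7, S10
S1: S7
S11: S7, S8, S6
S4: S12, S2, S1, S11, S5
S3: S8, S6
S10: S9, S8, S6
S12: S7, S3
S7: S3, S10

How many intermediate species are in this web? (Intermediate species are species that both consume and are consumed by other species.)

7

Intermediate species (has both prey and predators): S12, S1, S11, S5, S7, S3, S10.
Count: 7.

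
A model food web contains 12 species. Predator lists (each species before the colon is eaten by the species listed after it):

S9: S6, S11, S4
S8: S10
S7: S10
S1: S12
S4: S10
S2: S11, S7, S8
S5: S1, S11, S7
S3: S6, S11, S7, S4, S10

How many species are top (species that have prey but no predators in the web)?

Top species (has prey, but nothing eats it): S6, S11, S10, S12.
Count: 4.

4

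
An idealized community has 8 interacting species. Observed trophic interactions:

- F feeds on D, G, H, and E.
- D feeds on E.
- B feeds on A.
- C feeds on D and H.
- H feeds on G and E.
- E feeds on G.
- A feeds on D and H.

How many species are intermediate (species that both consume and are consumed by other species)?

Intermediate species (has both prey and predators): E, H, D, A.
Count: 4.

4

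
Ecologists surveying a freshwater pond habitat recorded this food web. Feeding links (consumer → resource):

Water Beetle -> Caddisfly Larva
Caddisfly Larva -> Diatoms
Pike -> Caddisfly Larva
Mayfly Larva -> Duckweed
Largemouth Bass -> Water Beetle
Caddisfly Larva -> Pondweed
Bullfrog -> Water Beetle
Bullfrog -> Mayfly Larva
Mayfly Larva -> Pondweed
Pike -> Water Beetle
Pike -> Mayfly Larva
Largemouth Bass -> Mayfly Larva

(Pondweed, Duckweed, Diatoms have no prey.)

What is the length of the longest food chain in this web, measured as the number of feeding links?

3 links

One longest chain: Pondweed → Caddisfly Larva → Water Beetle → Bullfrog.
It has 4 species and 3 links.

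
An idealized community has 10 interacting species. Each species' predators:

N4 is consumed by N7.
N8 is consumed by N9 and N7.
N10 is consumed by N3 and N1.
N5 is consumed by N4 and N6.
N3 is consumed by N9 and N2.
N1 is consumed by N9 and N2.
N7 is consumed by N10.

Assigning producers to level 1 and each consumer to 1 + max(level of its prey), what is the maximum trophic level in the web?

Producers (level 1): N5, N8.
N5 → N4 → N7 → N10 → N3 → N2 gives N2 level 6.
No species has a prey at level 6, so no species reaches level 7.

6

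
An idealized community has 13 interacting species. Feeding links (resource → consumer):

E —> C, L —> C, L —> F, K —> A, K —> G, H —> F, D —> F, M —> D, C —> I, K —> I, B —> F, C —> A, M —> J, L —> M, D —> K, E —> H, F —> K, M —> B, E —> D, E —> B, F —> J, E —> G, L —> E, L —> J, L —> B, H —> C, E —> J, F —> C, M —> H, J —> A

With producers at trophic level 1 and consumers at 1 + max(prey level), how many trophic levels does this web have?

6

Producers (level 1): L.
L → E → D → F → C → I gives I level 6.
No species has a prey at level 6, so no species reaches level 7.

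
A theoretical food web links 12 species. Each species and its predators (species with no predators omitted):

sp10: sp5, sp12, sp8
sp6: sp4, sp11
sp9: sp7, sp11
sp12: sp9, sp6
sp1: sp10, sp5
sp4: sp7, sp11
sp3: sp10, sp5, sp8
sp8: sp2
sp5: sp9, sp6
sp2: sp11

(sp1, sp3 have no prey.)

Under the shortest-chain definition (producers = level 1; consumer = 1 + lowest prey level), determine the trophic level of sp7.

Trophic level 4

sp1 is a producer → level 1.
sp5 eats sp1 → level 2.
sp9 eats sp5 → level 3.
sp7 eats sp9 → level 4.
No prey of sp7 is below level 3, so 4 is the minimum.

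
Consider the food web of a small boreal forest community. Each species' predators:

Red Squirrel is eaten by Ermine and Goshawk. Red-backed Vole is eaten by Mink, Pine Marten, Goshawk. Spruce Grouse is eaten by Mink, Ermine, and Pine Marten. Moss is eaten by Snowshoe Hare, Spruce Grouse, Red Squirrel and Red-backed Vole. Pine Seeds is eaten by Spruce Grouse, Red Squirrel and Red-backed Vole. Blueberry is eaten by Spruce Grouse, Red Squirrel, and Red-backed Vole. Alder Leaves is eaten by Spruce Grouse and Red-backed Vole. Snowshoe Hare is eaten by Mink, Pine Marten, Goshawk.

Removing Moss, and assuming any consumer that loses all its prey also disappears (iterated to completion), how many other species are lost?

Remove Moss.
Round 1: Snowshoe Hare (all prey gone) → extinct.
No further losses. Total secondary extinctions: 1.

1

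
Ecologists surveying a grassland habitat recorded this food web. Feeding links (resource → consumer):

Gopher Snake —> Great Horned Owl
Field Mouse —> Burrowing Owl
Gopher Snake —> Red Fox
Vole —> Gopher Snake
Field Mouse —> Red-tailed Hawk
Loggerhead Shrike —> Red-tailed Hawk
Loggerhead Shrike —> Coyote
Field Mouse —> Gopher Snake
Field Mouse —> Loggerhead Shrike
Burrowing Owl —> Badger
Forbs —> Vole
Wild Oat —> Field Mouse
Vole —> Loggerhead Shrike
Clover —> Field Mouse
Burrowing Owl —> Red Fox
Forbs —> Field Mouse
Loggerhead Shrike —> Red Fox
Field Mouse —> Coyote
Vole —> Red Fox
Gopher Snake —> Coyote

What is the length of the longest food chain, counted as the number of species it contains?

4 species

One longest chain: Forbs → Field Mouse → Loggerhead Shrike → Coyote.
It has 4 species and 3 links.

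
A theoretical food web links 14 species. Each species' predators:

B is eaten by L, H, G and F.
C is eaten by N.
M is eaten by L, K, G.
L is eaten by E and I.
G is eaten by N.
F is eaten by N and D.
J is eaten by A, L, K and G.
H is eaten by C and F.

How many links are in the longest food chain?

3 links

One longest chain: B → H → F → N.
It has 4 species and 3 links.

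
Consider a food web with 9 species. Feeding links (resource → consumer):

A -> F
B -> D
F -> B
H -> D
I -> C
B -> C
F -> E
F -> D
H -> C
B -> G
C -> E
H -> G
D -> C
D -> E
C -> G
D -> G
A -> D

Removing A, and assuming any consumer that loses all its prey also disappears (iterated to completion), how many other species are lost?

Remove A.
Round 1: F (all prey gone) → extinct.
Round 2: B (all prey gone) → extinct.
No further losses. Total secondary extinctions: 2.

2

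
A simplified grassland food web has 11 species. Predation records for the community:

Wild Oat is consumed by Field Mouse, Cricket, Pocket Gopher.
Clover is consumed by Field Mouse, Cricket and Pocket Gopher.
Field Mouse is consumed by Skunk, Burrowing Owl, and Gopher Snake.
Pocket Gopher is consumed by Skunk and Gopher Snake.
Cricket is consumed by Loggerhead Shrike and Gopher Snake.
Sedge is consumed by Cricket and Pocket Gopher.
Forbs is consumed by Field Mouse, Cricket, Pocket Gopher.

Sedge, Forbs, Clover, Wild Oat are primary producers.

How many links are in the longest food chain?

2 links

One longest chain: Sedge → Cricket → Loggerhead Shrike.
It has 3 species and 2 links.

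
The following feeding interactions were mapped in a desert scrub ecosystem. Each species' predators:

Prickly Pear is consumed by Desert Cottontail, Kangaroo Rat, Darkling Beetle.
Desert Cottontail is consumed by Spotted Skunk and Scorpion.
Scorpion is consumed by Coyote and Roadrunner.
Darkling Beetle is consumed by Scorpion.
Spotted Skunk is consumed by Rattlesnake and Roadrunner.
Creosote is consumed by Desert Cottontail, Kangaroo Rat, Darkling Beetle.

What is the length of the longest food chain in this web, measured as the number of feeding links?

One longest chain: Creosote → Darkling Beetle → Scorpion → Coyote.
It has 4 species and 3 links.

3 links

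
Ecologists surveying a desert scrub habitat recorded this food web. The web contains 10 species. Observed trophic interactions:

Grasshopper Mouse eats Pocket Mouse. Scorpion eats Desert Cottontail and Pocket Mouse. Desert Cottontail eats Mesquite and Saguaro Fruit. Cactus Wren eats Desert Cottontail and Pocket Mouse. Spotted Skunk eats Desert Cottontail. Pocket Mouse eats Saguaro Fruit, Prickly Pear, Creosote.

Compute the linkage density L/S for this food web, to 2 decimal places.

There are L = 11 links among S = 10 species.
L/S = 11/10 = 1.1000 ≈ 1.10.

L/S = 1.10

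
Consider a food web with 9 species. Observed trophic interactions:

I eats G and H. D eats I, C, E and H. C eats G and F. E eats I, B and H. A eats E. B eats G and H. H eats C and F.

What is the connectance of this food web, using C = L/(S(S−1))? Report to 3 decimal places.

The web has S = 9 species and L = 16 feeding links.
C = L / (S(S−1)) = 16 / 72 = 0.2222 ≈ 0.222.

C = 0.222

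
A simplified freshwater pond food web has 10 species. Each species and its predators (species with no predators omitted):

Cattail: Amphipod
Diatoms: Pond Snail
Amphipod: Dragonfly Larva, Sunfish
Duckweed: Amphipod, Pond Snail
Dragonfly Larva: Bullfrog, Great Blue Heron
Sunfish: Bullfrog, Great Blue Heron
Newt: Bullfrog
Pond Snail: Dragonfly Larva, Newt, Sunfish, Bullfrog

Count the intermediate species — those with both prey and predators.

Intermediate species (has both prey and predators): Amphipod, Pond Snail, Dragonfly Larva, Newt, Sunfish.
Count: 5.

5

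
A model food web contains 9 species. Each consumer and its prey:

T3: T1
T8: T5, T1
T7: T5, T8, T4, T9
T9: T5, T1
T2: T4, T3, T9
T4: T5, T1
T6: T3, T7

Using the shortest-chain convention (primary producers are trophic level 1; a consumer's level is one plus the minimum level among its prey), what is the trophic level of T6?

Trophic level 3

T1 is a producer → level 1.
T3 eats T1 → level 2.
T6 eats T3 → level 3.
No prey of T6 is below level 2, so 3 is the minimum.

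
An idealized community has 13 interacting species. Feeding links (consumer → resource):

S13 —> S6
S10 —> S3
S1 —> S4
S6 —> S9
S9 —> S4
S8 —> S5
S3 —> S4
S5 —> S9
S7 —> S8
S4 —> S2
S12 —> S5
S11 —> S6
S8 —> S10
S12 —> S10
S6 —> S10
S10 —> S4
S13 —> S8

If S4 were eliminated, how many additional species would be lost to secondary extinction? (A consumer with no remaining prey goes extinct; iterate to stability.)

11

Remove S4.
Round 1: S3 (all prey gone), S9 (all prey gone), S1 (all prey gone) → extinct.
Round 2: S10 (all prey gone), S5 (all prey gone) → extinct.
Round 3: S8 (all prey gone), S12 (all prey gone), S6 (all prey gone) → extinct.
Round 4: S11 (all prey gone), S13 (all prey gone), S7 (all prey gone) → extinct.
No further losses. Total secondary extinctions: 11.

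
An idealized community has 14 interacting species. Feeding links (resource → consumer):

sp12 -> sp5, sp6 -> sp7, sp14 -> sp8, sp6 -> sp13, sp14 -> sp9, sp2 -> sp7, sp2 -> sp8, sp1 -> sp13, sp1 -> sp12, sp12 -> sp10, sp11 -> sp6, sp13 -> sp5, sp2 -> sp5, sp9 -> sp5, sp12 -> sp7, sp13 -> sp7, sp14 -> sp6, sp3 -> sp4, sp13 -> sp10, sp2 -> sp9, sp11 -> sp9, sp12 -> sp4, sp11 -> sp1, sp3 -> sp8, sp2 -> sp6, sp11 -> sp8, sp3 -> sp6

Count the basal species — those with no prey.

4

Basal species (no prey listed): sp3, sp2, sp11, sp14.
Count: 4.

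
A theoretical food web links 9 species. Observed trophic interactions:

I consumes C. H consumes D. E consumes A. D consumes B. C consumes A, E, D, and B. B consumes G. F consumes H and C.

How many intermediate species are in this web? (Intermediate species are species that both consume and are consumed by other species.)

Intermediate species (has both prey and predators): E, B, D, C, H.
Count: 5.

5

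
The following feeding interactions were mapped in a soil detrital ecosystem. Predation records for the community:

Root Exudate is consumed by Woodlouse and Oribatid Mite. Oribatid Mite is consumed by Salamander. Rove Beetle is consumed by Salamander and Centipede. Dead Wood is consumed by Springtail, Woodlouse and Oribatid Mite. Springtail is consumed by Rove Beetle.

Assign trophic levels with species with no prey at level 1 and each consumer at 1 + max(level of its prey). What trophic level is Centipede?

Dead Wood has no prey (basal) → level 1.
Springtail eats Dead Wood → level 2.
Rove Beetle eats Springtail → level 3.
Centipede eats Rove Beetle → level 4.

Trophic level 4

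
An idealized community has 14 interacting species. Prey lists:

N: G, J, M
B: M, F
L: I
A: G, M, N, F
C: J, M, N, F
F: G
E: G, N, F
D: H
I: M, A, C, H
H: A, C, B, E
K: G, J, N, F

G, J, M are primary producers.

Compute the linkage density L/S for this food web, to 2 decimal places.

There are L = 31 links among S = 14 species.
L/S = 31/14 = 2.2143 ≈ 2.21.

L/S = 2.21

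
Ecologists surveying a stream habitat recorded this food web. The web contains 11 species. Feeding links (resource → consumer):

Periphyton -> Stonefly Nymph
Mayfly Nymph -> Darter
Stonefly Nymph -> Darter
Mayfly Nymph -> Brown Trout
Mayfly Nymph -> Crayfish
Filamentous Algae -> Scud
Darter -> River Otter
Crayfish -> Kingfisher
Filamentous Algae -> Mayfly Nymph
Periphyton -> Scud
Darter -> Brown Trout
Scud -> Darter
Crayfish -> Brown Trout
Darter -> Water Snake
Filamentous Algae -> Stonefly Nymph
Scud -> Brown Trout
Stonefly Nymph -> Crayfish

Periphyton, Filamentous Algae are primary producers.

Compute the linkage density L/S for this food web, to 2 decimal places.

There are L = 17 links among S = 11 species.
L/S = 17/11 = 1.5455 ≈ 1.55.

L/S = 1.55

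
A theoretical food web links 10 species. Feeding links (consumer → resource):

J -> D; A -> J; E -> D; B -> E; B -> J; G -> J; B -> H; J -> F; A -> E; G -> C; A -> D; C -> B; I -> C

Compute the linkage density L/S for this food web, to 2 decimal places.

L/S = 1.30

There are L = 13 links among S = 10 species.
L/S = 13/10 = 1.3000 ≈ 1.30.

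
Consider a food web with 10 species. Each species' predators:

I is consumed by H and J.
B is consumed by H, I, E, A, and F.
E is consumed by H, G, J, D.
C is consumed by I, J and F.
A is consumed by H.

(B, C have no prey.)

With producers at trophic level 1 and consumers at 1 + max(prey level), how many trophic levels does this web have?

3

Producers (level 1): B, C.
B → E → D gives D level 3.
No species has a prey at level 3, so no species reaches level 4.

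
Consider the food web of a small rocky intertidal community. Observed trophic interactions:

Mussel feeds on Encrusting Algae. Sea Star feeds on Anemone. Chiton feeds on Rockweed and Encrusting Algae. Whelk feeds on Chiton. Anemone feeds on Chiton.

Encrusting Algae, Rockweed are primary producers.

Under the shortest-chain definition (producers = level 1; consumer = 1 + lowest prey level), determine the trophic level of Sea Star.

Encrusting Algae is a producer → level 1.
Chiton eats Encrusting Algae → level 2.
Anemone eats Chiton → level 3.
Sea Star eats Anemone → level 4.
No prey of Sea Star is below level 3, so 4 is the minimum.

Trophic level 4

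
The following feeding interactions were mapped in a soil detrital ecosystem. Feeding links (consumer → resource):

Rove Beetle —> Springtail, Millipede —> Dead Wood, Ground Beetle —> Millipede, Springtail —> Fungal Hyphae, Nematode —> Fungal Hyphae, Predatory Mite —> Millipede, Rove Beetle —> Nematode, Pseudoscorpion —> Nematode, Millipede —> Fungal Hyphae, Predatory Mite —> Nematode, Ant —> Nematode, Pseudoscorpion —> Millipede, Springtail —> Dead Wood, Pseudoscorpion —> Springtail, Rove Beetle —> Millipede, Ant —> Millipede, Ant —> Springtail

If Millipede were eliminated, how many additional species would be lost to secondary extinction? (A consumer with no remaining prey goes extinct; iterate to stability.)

1

Remove Millipede.
Round 1: Ground Beetle (all prey gone) → extinct.
No further losses. Total secondary extinctions: 1.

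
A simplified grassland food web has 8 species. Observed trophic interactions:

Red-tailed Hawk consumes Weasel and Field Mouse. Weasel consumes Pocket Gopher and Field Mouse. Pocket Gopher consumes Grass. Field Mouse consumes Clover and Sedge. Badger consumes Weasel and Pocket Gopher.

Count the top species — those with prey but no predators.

Top species (has prey, but nothing eats it): Badger, Red-tailed Hawk.
Count: 2.

2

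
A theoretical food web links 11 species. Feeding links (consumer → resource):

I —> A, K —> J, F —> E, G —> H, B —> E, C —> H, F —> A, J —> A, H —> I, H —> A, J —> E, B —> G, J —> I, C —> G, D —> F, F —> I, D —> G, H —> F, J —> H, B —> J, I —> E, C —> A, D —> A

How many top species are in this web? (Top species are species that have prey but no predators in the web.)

Top species (has prey, but nothing eats it): B, D, C, K.
Count: 4.

4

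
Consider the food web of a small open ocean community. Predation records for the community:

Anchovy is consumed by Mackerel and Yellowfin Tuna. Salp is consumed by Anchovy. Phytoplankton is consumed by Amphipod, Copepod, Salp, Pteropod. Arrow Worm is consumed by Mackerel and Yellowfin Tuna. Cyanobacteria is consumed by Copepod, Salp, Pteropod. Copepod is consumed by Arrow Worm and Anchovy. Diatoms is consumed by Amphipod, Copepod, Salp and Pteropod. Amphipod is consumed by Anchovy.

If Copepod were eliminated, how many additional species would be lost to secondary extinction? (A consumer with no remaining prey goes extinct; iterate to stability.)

Remove Copepod.
Round 1: Arrow Worm (all prey gone) → extinct.
No further losses. Total secondary extinctions: 1.

1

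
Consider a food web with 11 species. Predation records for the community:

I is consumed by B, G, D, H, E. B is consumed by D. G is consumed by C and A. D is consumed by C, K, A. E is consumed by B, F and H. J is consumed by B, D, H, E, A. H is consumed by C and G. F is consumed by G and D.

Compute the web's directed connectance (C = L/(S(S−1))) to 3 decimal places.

The web has S = 11 species and L = 23 feeding links.
C = L / (S(S−1)) = 23 / 110 = 0.2091 ≈ 0.209.

C = 0.209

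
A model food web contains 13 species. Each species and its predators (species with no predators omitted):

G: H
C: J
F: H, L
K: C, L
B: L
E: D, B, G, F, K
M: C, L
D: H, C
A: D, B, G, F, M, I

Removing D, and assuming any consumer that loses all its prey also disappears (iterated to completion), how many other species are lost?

Remove D.
Every predator of it retains at least one other prey: H still has G, F; C still has M, K.
No consumer loses all prey, so no secondary extinctions occur.

0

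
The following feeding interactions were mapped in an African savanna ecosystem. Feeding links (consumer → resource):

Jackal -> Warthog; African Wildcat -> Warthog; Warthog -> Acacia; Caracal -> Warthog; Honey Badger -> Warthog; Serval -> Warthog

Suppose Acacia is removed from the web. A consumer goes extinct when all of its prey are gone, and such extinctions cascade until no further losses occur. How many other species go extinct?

6

Remove Acacia.
Round 1: Warthog (all prey gone) → extinct.
Round 2: Jackal (all prey gone), Caracal (all prey gone), Honey Badger (all prey gone), African Wildcat (all prey gone), Serval (all prey gone) → extinct.
No further losses. Total secondary extinctions: 6.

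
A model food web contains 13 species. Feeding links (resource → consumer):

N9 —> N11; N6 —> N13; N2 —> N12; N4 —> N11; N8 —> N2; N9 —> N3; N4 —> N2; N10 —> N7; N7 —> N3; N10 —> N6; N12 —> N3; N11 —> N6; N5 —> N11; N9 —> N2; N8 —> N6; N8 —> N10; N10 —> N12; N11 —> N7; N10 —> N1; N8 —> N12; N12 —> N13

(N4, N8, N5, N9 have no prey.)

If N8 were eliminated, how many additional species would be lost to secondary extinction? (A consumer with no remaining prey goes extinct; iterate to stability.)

Remove N8.
Round 1: N10 (all prey gone) → extinct.
Round 2: N1 (all prey gone) → extinct.
No further losses. Total secondary extinctions: 2.

2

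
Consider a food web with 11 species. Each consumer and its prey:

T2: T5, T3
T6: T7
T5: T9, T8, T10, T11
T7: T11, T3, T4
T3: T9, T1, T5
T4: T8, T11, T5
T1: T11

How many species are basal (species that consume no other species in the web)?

4

Basal species (no prey listed): T9, T8, T10, T11.
Count: 4.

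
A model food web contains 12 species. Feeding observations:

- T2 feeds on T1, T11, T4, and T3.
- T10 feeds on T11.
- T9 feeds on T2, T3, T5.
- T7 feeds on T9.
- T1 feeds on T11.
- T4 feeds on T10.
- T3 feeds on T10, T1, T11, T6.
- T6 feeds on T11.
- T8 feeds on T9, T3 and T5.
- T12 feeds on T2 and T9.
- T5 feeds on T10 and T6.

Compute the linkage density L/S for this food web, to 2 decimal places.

There are L = 23 links among S = 12 species.
L/S = 23/12 = 1.9167 ≈ 1.92.

L/S = 1.92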